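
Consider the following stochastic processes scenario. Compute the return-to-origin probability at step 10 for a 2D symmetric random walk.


P = C(10,5)^2 / 4^10
= 252^2 / 1048576
= 63504 / 1048576
= 0.0606

0.0606


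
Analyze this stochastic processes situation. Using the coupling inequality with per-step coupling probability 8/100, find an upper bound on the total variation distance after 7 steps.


TV distance bound <= (1-delta)^n
= (1 - 0.0800)^7
= 0.9200^7
= 0.5578

0.5578


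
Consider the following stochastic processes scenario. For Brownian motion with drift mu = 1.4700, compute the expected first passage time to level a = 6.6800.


Expected first passage time = a/mu
= 6.6800/1.4700
= 4.5442

4.5442


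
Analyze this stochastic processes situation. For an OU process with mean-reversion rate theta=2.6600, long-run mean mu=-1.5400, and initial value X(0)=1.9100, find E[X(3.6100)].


E[X(t)] = mu + (X(0) - mu)*exp(-theta*t)
= -1.5400 + (1.9100 - -1.5400)*exp(-2.6600*3.6100)
= -1.5400 + 3.4500 * 6.7553e-05
= -1.5398

-1.5398


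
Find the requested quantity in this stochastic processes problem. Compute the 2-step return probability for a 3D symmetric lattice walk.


P(return in 2 steps) = P(reverse first step) = 1/(2d)
= 1/6
= 0.1667

0.1667


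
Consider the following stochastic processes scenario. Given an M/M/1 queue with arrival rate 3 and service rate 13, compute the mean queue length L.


rho = 3/13 = 0.2308
L = rho/(1-rho)
= 0.2308/0.7692
= 0.3000

0.3000


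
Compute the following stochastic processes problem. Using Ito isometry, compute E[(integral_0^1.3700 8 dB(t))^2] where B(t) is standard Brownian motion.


By Ito isometry: E[(int f dB)^2] = int f^2 dt
= 8^2 * 1.3700
= 64 * 1.3700 = 87.6800

87.6800


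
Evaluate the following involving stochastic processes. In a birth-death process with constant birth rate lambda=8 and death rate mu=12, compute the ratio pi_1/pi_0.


For birth-death process, pi_n/pi_0 = (lambda/mu)^n
= (8/12)^1
= 0.6667

0.6667


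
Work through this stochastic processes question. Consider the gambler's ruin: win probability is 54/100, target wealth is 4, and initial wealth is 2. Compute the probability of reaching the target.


Gambler's ruin formula:
r = q/p = 0.4600/0.5400 = 0.8519
P(win) = (1 - r^i)/(1 - r^N)
= (1 - 0.8519^2)/(1 - 0.8519^4)
= 0.5795

0.5795


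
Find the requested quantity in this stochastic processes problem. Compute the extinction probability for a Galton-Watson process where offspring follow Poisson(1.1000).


Since mu = 1.1000 > 1, extinction prob q < 1.
Solve s = exp(mu*(s-1)) iteratively.
q = 0.8239

0.8239


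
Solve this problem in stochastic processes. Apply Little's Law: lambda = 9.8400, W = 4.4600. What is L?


Little's Law: L = lambda * W
= 9.8400 * 4.4600
= 43.8864

43.8864


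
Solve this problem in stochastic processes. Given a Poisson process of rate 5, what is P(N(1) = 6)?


P(N(t)=k) = (lambda*t)^k * exp(-lambda*t) / k!
lambda*t = 5
= 5^6 * exp(-5) / 6!
= 15625 * 0.0067 / 720
= 0.1462

0.1462


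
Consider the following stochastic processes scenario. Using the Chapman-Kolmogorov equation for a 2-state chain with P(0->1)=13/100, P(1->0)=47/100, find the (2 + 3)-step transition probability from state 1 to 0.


P^5 = P^2 * P^3
Computing via matrix multiplication of the transition matrix.
Entry (1,0) of P^5 = 0.7753

0.7753


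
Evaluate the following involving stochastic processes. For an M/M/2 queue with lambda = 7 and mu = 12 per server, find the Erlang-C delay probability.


a = lambda/mu = 0.5833
rho = a/c = 0.2917
Erlang-C formula applied:
C(c,a) = 0.1317

0.1317


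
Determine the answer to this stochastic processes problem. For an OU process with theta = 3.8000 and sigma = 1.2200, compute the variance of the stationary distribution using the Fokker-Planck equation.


Stationary variance = sigma^2 / (2*theta)
= 1.2200^2 / (2*3.8000)
= 1.4884 / 7.6000
= 0.1958

0.1958


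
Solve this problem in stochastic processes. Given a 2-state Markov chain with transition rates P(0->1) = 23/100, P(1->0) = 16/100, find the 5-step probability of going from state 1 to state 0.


Computing P^5 by matrix multiplication.
P = [[0.7700, 0.2300], [0.1600, 0.8400]]
After raising P to the power 5:
P^5(1,0) = 0.3756

0.3756


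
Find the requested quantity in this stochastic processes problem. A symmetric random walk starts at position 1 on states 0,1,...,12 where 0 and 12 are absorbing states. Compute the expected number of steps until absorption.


For symmetric RW on 0,...,N with absorbing barriers, E(i) = i*(N-i)
E(1) = 1 * 11 = 11

11


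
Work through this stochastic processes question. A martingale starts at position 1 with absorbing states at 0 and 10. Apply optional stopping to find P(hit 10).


By optional stopping theorem: E(M at tau) = M(0) = 1
P(hit 10)*10 + P(hit 0)*0 = 1
P(hit 10) = (1 - 0)/(10 - 0) = 1/10 = 0.1000

0.1000


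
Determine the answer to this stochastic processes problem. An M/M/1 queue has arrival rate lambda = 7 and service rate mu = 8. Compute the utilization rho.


rho = lambda/mu
= 7/8
= 0.8750

0.8750


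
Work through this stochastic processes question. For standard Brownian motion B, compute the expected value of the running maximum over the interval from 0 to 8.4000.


E(max B(s)) = sqrt(2t/pi)
= sqrt(2*8.4000/pi)
= sqrt(5.3476)
= 2.3125

2.3125


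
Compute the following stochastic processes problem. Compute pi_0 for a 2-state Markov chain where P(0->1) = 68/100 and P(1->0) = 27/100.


Stationary distribution: pi_0 = p10/(p01+p10), pi_1 = p01/(p01+p10)
p01 = 0.6800, p10 = 0.2700
pi_0 = 0.2842

0.2842


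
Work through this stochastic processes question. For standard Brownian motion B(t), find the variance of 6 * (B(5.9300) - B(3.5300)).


Var(alpha*(B(t)-B(s))) = alpha^2 * (t-s)
= 6^2 * (5.9300 - 3.5300)
= 36 * 2.4000
= 86.4000

86.4000


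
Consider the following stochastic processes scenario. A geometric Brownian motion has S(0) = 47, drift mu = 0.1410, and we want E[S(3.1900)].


E[S(t)] = S(0) * exp(mu * t)
= 47 * exp(0.1410 * 3.1900)
= 47 * 1.5680
= 73.6952

73.6952


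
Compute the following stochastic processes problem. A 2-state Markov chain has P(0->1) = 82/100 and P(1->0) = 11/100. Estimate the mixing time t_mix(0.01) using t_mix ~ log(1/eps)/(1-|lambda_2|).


lambda_2 = |1 - p01 - p10| = |1 - 0.8200 - 0.1100| = 0.0700
t_mix ~ log(1/eps)/(1 - |lambda_2|)
= log(100)/(1 - 0.0700) = 4.6052/0.9300
= 4.9518

4.9518


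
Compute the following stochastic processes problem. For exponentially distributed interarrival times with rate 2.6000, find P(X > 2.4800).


P(X > t) = exp(-lambda * t)
= exp(-2.6000 * 2.4800)
= exp(-6.4480) = 0.0016

0.0016


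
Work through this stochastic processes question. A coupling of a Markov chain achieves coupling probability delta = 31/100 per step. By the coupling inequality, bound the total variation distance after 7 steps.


TV distance bound <= (1-delta)^n
= (1 - 0.3100)^7
= 0.6900^7
= 0.0745

0.0745


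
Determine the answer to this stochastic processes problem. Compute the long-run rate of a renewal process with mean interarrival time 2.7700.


Long-run renewal rate = 1/E(X)
= 1/2.7700
= 0.3610

0.3610


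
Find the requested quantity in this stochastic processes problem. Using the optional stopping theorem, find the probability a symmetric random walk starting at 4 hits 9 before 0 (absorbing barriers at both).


By optional stopping theorem: E(M at tau) = M(0) = 4
P(hit 9)*9 + P(hit 0)*0 = 4
P(hit 9) = (4 - 0)/(9 - 0) = 4/9 = 0.4444

0.4444


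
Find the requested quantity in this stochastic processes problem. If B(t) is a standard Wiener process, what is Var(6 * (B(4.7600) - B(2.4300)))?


Var(alpha*(B(t)-B(s))) = alpha^2 * (t-s)
= 6^2 * (4.7600 - 2.4300)
= 36 * 2.3300
= 83.8800

83.8800


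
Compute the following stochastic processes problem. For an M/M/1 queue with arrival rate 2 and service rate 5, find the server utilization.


rho = lambda/mu
= 2/5
= 0.4000

0.4000


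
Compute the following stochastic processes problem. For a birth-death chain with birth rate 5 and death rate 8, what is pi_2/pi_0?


For birth-death process, pi_n/pi_0 = (lambda/mu)^n
= (5/8)^2
= 0.3906

0.3906


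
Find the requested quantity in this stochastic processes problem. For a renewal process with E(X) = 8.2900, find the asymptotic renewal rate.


Long-run renewal rate = 1/E(X)
= 1/8.2900
= 0.1206

0.1206


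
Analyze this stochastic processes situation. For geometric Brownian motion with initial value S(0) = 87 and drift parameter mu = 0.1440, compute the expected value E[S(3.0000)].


E[S(t)] = S(0) * exp(mu * t)
= 87 * exp(0.1440 * 3.0000)
= 87 * 1.5403
= 134.0092

134.0092


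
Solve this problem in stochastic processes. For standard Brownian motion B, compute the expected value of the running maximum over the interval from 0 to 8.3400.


E(max B(s)) = sqrt(2t/pi)
= sqrt(2*8.3400/pi)
= sqrt(5.3094)
= 2.3042

2.3042


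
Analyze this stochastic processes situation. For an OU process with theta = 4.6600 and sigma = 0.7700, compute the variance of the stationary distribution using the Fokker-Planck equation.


Stationary variance = sigma^2 / (2*theta)
= 0.7700^2 / (2*4.6600)
= 0.5929 / 9.3200
= 0.0636

0.0636


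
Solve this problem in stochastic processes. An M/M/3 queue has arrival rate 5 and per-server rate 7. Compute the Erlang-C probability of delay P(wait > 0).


a = lambda/mu = 0.7143
rho = a/c = 0.2381
Erlang-C formula applied:
C(c,a) = 0.0389

0.0389


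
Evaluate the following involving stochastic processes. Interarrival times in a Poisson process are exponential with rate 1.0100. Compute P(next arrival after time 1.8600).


P(X > t) = exp(-lambda * t)
= exp(-1.0100 * 1.8600)
= exp(-1.8786) = 0.1528

0.1528


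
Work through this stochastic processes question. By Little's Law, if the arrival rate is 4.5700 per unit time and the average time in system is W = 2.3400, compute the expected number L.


Little's Law: L = lambda * W
= 4.5700 * 2.3400
= 10.6938

10.6938


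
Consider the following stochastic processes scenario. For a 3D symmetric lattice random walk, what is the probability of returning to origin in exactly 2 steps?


P(return in 2 steps) = P(reverse first step) = 1/(2d)
= 1/6
= 0.1667

0.1667


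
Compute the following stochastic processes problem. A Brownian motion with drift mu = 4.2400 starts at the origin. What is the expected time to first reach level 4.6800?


Expected first passage time = a/mu
= 4.6800/4.2400
= 1.1038

1.1038


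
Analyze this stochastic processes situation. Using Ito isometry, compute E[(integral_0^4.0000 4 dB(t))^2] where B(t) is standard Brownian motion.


By Ito isometry: E[(int f dB)^2] = int f^2 dt
= 4^2 * 4.0000
= 16 * 4.0000 = 64.0000

64.0000


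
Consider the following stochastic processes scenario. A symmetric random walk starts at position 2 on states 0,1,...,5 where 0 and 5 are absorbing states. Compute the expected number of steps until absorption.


For symmetric RW on 0,...,N with absorbing barriers, E(i) = i*(N-i)
E(2) = 2 * 3 = 6

6


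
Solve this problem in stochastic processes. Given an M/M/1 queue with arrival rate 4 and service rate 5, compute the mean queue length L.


rho = 4/5 = 0.8000
L = rho/(1-rho)
= 0.8000/0.2000
= 4.0000

4.0000


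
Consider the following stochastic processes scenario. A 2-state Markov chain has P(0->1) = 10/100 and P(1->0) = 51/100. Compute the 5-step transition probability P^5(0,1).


Computing P^5 by matrix multiplication.
P = [[0.9000, 0.1000], [0.5100, 0.4900]]
After raising P to the power 5:
P^5(0,1) = 0.1625

0.1625


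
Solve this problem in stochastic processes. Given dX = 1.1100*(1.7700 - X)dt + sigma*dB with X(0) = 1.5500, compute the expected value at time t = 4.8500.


E[X(t)] = mu + (X(0) - mu)*exp(-theta*t)
= 1.7700 + (1.5500 - 1.7700)*exp(-1.1100*4.8500)
= 1.7700 + -0.2200 * 0.0046
= 1.7690

1.7690


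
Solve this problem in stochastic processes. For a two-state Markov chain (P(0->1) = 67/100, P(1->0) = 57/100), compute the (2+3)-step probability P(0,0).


P^5 = P^2 * P^3
Computing via matrix multiplication of the transition matrix.
Entry (0,0) of P^5 = 0.4592

0.4592


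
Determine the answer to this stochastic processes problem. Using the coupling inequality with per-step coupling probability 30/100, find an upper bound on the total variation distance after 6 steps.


TV distance bound <= (1-delta)^n
= (1 - 0.3000)^6
= 0.7000^6
= 0.1176

0.1176


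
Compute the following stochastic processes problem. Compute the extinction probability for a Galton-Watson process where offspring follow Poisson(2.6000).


Since mu = 2.6000 > 1, extinction prob q < 1.
Solve s = exp(mu*(s-1)) iteratively.
q = 0.0951

0.0951


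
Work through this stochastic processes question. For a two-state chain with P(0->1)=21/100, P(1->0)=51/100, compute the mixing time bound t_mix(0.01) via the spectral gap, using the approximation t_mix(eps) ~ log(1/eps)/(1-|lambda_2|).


lambda_2 = |1 - p01 - p10| = |1 - 0.2100 - 0.5100| = 0.2800
t_mix ~ log(1/eps)/(1 - |lambda_2|)
= log(100)/(1 - 0.2800) = 4.6052/0.7200
= 6.3961

6.3961


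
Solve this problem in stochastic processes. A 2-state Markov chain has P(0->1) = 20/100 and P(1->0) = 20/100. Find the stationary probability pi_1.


Stationary distribution: pi_0 = p10/(p01+p10), pi_1 = p01/(p01+p10)
p01 = 0.2000, p10 = 0.2000
pi_1 = 0.5000

0.5000


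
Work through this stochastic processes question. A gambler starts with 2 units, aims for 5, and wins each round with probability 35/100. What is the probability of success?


Gambler's ruin formula:
r = q/p = 0.6500/0.3500 = 1.8571
P(win) = (1 - r^i)/(1 - r^N)
= (1 - 1.8571^2)/(1 - 1.8571^5)
= 0.1161

0.1161


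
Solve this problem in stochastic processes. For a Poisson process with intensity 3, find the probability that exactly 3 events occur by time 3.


P(N(t)=k) = (lambda*t)^k * exp(-lambda*t) / k!
lambda*t = 9
= 9^3 * exp(-9) / 3!
= 729 * 1.2341e-04 / 6
= 0.0150

0.0150


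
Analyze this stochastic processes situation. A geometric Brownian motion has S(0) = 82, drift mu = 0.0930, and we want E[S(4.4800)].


E[S(t)] = S(0) * exp(mu * t)
= 82 * exp(0.0930 * 4.4800)
= 82 * 1.5169
= 124.3822

124.3822


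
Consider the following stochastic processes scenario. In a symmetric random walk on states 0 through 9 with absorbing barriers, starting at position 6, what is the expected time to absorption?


For symmetric RW on 0,...,N with absorbing barriers, E(i) = i*(N-i)
E(6) = 6 * 3 = 18

18


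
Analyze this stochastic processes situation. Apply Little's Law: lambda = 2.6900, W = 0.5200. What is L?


Little's Law: L = lambda * W
= 2.6900 * 0.5200
= 1.3988

1.3988


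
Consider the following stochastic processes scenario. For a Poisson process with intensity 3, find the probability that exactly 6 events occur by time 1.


P(N(t)=k) = (lambda*t)^k * exp(-lambda*t) / k!
lambda*t = 3
= 3^6 * exp(-3) / 6!
= 729 * 0.0498 / 720
= 0.0504

0.0504


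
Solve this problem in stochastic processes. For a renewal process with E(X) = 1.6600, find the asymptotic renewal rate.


Long-run renewal rate = 1/E(X)
= 1/1.6600
= 0.6024

0.6024


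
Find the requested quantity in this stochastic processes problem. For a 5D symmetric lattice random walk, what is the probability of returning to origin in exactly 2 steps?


P(return in 2 steps) = P(reverse first step) = 1/(2d)
= 1/10
= 0.1000

0.1000


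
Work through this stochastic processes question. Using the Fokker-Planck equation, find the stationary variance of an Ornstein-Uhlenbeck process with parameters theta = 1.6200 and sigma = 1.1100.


Stationary variance = sigma^2 / (2*theta)
= 1.1100^2 / (2*1.6200)
= 1.2321 / 3.2400
= 0.3803

0.3803


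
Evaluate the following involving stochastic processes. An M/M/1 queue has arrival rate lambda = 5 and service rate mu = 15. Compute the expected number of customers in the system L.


rho = 5/15 = 0.3333
L = rho/(1-rho)
= 0.3333/0.6667
= 0.5000

0.5000


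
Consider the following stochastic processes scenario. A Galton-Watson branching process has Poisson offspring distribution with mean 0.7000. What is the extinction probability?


Since mu = 0.7000 <= 1, extinction probability = 1.

1.0000


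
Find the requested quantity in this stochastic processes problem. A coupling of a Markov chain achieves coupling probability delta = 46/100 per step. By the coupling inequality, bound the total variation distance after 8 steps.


TV distance bound <= (1-delta)^n
= (1 - 0.4600)^8
= 0.5400^8
= 0.0072

0.0072


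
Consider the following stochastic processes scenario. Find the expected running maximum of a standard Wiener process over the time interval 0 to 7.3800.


E(max B(s)) = sqrt(2t/pi)
= sqrt(2*7.3800/pi)
= sqrt(4.6983)
= 2.1675

2.1675


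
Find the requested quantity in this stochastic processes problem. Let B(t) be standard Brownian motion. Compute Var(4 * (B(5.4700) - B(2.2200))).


Var(alpha*(B(t)-B(s))) = alpha^2 * (t-s)
= 4^2 * (5.4700 - 2.2200)
= 16 * 3.2500
= 52.0000

52.0000


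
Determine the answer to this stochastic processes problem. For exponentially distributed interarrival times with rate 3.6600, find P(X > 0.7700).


P(X > t) = exp(-lambda * t)
= exp(-3.6600 * 0.7700)
= exp(-2.8182) = 0.0597

0.0597


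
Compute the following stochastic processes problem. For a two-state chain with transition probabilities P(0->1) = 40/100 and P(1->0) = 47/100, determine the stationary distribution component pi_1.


Stationary distribution: pi_0 = p10/(p01+p10), pi_1 = p01/(p01+p10)
p01 = 0.4000, p10 = 0.4700
pi_1 = 0.4598

0.4598


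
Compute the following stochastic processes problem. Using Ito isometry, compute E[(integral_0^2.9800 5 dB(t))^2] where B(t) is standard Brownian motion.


By Ito isometry: E[(int f dB)^2] = int f^2 dt
= 5^2 * 2.9800
= 25 * 2.9800 = 74.5000

74.5000


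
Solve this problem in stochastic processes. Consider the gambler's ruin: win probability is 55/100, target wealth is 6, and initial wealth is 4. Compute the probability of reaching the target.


Gambler's ruin formula:
r = q/p = 0.4500/0.5500 = 0.8182
P(win) = (1 - r^i)/(1 - r^N)
= (1 - 0.8182^4)/(1 - 0.8182^6)
= 0.7884

0.7884


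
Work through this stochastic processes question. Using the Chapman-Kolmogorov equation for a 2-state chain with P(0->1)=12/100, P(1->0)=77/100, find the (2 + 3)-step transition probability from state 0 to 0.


P^5 = P^2 * P^3
Computing via matrix multiplication of the transition matrix.
Entry (0,0) of P^5 = 0.8652

0.8652


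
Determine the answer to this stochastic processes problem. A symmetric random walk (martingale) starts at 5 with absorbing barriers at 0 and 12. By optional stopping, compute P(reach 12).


By optional stopping theorem: E(M at tau) = M(0) = 5
P(hit 12)*12 + P(hit 0)*0 = 5
P(hit 12) = (5 - 0)/(12 - 0) = 5/12 = 0.4167

0.4167


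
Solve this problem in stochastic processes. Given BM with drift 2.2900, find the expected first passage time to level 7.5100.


Expected first passage time = a/mu
= 7.5100/2.2900
= 3.2795

3.2795


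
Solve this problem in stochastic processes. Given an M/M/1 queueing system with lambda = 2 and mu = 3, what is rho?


rho = lambda/mu
= 2/3
= 0.6667

0.6667


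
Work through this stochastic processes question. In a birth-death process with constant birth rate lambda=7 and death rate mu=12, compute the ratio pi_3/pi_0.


For birth-death process, pi_n/pi_0 = (lambda/mu)^n
= (7/12)^3
= 0.1985

0.1985


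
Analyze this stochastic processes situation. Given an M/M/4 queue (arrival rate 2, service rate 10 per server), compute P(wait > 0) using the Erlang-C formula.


a = lambda/mu = 0.2000
rho = a/c = 0.0500
Erlang-C formula applied:
C(c,a) = 5.7455e-05

5.7455e-05


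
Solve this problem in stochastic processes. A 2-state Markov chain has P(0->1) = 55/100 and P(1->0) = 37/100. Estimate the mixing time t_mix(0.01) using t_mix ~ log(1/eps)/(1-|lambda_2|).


lambda_2 = |1 - p01 - p10| = |1 - 0.5500 - 0.3700| = 0.0800
t_mix ~ log(1/eps)/(1 - |lambda_2|)
= log(100)/(1 - 0.0800) = 4.6052/0.9200
= 5.0056

5.0056


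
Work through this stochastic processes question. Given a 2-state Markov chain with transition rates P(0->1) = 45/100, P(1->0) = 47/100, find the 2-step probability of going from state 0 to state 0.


Computing P^2 by matrix multiplication.
P = [[0.5500, 0.4500], [0.4700, 0.5300]]
After raising P to the power 2:
P^2(0,0) = 0.5140

0.5140


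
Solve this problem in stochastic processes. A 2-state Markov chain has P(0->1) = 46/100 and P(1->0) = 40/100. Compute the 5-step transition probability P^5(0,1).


Computing P^5 by matrix multiplication.
P = [[0.5400, 0.4600], [0.4000, 0.6000]]
After raising P to the power 5:
P^5(0,1) = 0.5349

0.5349


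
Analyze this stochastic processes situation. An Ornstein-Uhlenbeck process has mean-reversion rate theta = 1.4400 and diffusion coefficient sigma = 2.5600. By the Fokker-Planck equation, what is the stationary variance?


Stationary variance = sigma^2 / (2*theta)
= 2.5600^2 / (2*1.4400)
= 6.5536 / 2.8800
= 2.2756

2.2756


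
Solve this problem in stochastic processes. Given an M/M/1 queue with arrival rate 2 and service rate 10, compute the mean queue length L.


rho = 2/10 = 0.2000
L = rho/(1-rho)
= 0.2000/0.8000
= 0.2500

0.2500


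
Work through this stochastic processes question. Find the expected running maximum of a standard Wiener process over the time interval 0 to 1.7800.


E(max B(s)) = sqrt(2t/pi)
= sqrt(2*1.7800/pi)
= sqrt(1.1332)
= 1.0645

1.0645


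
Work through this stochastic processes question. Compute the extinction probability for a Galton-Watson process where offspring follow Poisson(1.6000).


Since mu = 1.6000 > 1, extinction prob q < 1.
Solve s = exp(mu*(s-1)) iteratively.
q = 0.3580

0.3580


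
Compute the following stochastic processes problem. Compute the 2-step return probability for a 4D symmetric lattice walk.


P(return in 2 steps) = P(reverse first step) = 1/(2d)
= 1/8
= 0.1250

0.1250


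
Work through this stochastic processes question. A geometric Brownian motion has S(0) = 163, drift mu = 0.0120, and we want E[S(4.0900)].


E[S(t)] = S(0) * exp(mu * t)
= 163 * exp(0.0120 * 4.0900)
= 163 * 1.0503
= 171.1996

171.1996


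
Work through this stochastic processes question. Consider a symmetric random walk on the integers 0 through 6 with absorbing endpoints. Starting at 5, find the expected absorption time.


For symmetric RW on 0,...,N with absorbing barriers, E(i) = i*(N-i)
E(5) = 5 * 1 = 5

5


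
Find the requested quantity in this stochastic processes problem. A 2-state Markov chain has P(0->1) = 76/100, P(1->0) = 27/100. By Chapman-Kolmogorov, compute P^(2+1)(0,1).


P^3 = P^2 * P^1
Computing via matrix multiplication of the transition matrix.
Entry (0,1) of P^3 = 0.7379

0.7379


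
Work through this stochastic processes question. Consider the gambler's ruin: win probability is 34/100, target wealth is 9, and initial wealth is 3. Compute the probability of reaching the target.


Gambler's ruin formula:
r = q/p = 0.6600/0.3400 = 1.9412
P(win) = (1 - r^i)/(1 - r^N)
= (1 - 1.9412^3)/(1 - 1.9412^9)
= 0.0162

0.0162


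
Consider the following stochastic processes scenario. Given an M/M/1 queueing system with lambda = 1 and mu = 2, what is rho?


rho = lambda/mu
= 1/2
= 0.5000

0.5000


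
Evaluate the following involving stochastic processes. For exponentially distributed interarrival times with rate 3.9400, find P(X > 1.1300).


P(X > t) = exp(-lambda * t)
= exp(-3.9400 * 1.1300)
= exp(-4.4522) = 0.0117

0.0117


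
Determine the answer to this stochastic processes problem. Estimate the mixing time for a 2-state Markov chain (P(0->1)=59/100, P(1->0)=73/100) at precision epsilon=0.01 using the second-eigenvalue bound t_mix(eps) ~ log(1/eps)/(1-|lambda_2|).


lambda_2 = |1 - p01 - p10| = |1 - 0.5900 - 0.7300| = 0.3200
t_mix ~ log(1/eps)/(1 - |lambda_2|)
= log(100)/(1 - 0.3200) = 4.6052/0.6800
= 6.7723

6.7723


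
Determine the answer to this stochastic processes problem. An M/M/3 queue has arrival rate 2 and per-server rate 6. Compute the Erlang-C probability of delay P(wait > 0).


a = lambda/mu = 0.3333
rho = a/c = 0.1111
Erlang-C formula applied:
C(c,a) = 0.0050

0.0050


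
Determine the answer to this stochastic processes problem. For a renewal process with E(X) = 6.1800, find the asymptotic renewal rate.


Long-run renewal rate = 1/E(X)
= 1/6.1800
= 0.1618

0.1618


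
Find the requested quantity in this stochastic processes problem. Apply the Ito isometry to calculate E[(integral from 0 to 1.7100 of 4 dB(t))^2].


By Ito isometry: E[(int f dB)^2] = int f^2 dt
= 4^2 * 1.7100
= 16 * 1.7100 = 27.3600

27.3600


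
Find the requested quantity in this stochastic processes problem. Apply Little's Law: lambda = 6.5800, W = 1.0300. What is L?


Little's Law: L = lambda * W
= 6.5800 * 1.0300
= 6.7774

6.7774


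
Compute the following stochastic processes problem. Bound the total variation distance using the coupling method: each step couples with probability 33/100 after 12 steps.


TV distance bound <= (1-delta)^n
= (1 - 0.3300)^12
= 0.6700^12
= 0.0082

0.0082


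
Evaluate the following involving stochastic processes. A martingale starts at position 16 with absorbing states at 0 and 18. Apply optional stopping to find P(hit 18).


By optional stopping theorem: E(M at tau) = M(0) = 16
P(hit 18)*18 + P(hit 0)*0 = 16
P(hit 18) = (16 - 0)/(18 - 0) = 8/9 = 0.8889

0.8889


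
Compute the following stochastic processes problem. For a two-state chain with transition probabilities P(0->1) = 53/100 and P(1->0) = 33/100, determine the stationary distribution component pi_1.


Stationary distribution: pi_0 = p10/(p01+p10), pi_1 = p01/(p01+p10)
p01 = 0.5300, p10 = 0.3300
pi_1 = 0.6163

0.6163


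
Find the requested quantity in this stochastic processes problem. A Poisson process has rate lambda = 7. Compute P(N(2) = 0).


P(N(t)=k) = (lambda*t)^k * exp(-lambda*t) / k!
lambda*t = 14
= 14^0 * exp(-14) / 0!
= 1 * 8.3153e-07 / 1
= 8.3153e-07

8.3153e-07


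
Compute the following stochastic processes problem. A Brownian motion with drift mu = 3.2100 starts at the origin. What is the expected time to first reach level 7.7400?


Expected first passage time = a/mu
= 7.7400/3.2100
= 2.4112

2.4112


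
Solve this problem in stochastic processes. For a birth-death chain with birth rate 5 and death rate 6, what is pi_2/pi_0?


For birth-death process, pi_n/pi_0 = (lambda/mu)^n
= (5/6)^2
= 0.6944

0.6944


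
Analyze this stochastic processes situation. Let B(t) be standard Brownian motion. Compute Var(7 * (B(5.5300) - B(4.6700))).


Var(alpha*(B(t)-B(s))) = alpha^2 * (t-s)
= 7^2 * (5.5300 - 4.6700)
= 49 * 0.8600
= 42.1400

42.1400


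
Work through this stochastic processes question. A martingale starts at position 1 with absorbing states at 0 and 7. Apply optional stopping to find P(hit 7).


By optional stopping theorem: E(M at tau) = M(0) = 1
P(hit 7)*7 + P(hit 0)*0 = 1
P(hit 7) = (1 - 0)/(7 - 0) = 1/7 = 0.1429

0.1429


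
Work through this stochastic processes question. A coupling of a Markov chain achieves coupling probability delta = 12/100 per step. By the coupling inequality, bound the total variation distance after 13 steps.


TV distance bound <= (1-delta)^n
= (1 - 0.1200)^13
= 0.8800^13
= 0.1898

0.1898


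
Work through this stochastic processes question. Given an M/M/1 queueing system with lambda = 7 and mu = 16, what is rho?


rho = lambda/mu
= 7/16
= 0.4375

0.4375


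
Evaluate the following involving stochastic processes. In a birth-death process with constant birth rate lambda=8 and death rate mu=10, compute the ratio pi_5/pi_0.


For birth-death process, pi_n/pi_0 = (lambda/mu)^n
= (8/10)^5
= 0.3277

0.3277


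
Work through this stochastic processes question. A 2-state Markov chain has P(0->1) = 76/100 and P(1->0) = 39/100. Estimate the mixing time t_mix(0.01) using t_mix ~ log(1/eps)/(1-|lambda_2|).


lambda_2 = |1 - p01 - p10| = |1 - 0.7600 - 0.3900| = 0.1500
t_mix ~ log(1/eps)/(1 - |lambda_2|)
= log(100)/(1 - 0.1500) = 4.6052/0.8500
= 5.4178

5.4178


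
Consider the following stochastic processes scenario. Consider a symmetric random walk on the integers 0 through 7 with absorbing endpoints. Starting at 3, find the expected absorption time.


For symmetric RW on 0,...,N with absorbing barriers, E(i) = i*(N-i)
E(3) = 3 * 4 = 12

12


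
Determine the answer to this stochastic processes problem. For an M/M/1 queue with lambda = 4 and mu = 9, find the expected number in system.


rho = 4/9 = 0.4444
L = rho/(1-rho)
= 0.4444/0.5556
= 0.8000

0.8000


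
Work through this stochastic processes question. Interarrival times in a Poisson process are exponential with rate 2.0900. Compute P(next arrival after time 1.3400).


P(X > t) = exp(-lambda * t)
= exp(-2.0900 * 1.3400)
= exp(-2.8006) = 0.0608

0.0608


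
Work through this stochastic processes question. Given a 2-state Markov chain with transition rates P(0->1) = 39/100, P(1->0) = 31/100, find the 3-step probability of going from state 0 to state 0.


Computing P^3 by matrix multiplication.
P = [[0.6100, 0.3900], [0.3100, 0.6900]]
After raising P to the power 3:
P^3(0,0) = 0.4579

0.4579


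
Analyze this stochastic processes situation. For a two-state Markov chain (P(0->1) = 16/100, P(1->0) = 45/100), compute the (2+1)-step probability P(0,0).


P^3 = P^2 * P^1
Computing via matrix multiplication of the transition matrix.
Entry (0,0) of P^3 = 0.7533

0.7533


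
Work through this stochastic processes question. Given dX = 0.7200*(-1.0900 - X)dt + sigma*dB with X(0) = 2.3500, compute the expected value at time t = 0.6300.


E[X(t)] = mu + (X(0) - mu)*exp(-theta*t)
= -1.0900 + (2.3500 - -1.0900)*exp(-0.7200*0.6300)
= -1.0900 + 3.4400 * 0.6353
= 1.0956

1.0956


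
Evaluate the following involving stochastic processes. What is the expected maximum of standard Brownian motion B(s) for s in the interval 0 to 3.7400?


E(max B(s)) = sqrt(2t/pi)
= sqrt(2*3.7400/pi)
= sqrt(2.3810)
= 1.5430

1.5430


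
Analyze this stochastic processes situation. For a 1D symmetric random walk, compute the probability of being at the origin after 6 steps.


P(S(6) = 0) = C(6,3) / 4^3
= 20 / 64
= 0.3125

0.3125


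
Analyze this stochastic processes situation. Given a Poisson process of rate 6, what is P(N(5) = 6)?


P(N(t)=k) = (lambda*t)^k * exp(-lambda*t) / k!
lambda*t = 30
= 30^6 * exp(-30) / 6!
= 729000000 * 9.3576e-14 / 720
= 9.4746e-08

9.4746e-08


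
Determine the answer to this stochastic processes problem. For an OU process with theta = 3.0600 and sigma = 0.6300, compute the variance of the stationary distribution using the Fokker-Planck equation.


Stationary variance = sigma^2 / (2*theta)
= 0.6300^2 / (2*3.0600)
= 0.3969 / 6.1200
= 0.0649

0.0649


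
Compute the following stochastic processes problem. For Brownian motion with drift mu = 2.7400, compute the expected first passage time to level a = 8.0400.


Expected first passage time = a/mu
= 8.0400/2.7400
= 2.9343

2.9343


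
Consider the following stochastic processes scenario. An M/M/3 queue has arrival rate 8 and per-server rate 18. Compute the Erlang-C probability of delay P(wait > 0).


a = lambda/mu = 0.4444
rho = a/c = 0.1481
Erlang-C formula applied:
C(c,a) = 0.0110

0.0110


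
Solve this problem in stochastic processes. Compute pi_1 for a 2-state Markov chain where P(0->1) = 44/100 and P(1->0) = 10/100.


Stationary distribution: pi_0 = p10/(p01+p10), pi_1 = p01/(p01+p10)
p01 = 0.4400, p10 = 0.1000
pi_1 = 0.8148

0.8148


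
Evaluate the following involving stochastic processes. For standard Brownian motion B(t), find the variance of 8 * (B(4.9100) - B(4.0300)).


Var(alpha*(B(t)-B(s))) = alpha^2 * (t-s)
= 8^2 * (4.9100 - 4.0300)
= 64 * 0.8800
= 56.3200

56.3200


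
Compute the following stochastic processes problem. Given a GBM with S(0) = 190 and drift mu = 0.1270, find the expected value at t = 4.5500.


E[S(t)] = S(0) * exp(mu * t)
= 190 * exp(0.1270 * 4.5500)
= 190 * 1.7822
= 338.6185

338.6185


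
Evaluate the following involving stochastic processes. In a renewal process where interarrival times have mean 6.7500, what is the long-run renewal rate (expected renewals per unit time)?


Long-run renewal rate = 1/E(X)
= 1/6.7500
= 0.1481

0.1481


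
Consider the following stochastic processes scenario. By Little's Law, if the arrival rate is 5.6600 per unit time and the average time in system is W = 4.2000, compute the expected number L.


Little's Law: L = lambda * W
= 5.6600 * 4.2000
= 23.7720

23.7720


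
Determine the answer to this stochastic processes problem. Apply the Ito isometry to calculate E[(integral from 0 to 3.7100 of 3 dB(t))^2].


By Ito isometry: E[(int f dB)^2] = int f^2 dt
= 3^2 * 3.7100
= 9 * 3.7100 = 33.3900

33.3900


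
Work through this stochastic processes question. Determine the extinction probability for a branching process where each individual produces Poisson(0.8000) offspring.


Since mu = 0.8000 <= 1, extinction probability = 1.

1.0000


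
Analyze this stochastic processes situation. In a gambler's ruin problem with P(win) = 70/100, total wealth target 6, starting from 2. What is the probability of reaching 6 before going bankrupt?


Gambler's ruin formula:
r = q/p = 0.3000/0.7000 = 0.4286
P(win) = (1 - r^i)/(1 - r^N)
= (1 - 0.4286^2)/(1 - 0.4286^6)
= 0.8214

0.8214


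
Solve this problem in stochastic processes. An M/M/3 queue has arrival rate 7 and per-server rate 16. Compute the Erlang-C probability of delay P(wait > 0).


a = lambda/mu = 0.4375
rho = a/c = 0.1458
Erlang-C formula applied:
C(c,a) = 0.0105

0.0105


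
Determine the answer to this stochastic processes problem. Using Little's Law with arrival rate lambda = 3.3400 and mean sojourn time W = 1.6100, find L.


Little's Law: L = lambda * W
= 3.3400 * 1.6100
= 5.3774

5.3774


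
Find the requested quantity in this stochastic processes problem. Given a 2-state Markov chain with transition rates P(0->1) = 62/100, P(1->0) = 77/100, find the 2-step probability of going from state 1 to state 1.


Computing P^2 by matrix multiplication.
P = [[0.3800, 0.6200], [0.7700, 0.2300]]
After raising P to the power 2:
P^2(1,1) = 0.5303

0.5303


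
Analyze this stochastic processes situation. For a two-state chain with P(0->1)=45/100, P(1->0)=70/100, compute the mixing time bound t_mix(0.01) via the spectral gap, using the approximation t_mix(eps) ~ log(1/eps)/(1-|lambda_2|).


lambda_2 = |1 - p01 - p10| = |1 - 0.4500 - 0.7000| = 0.1500
t_mix ~ log(1/eps)/(1 - |lambda_2|)
= log(100)/(1 - 0.1500) = 4.6052/0.8500
= 5.4178

5.4178


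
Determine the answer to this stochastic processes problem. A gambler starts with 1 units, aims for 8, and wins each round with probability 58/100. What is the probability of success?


Gambler's ruin formula:
r = q/p = 0.4200/0.5800 = 0.7241
P(win) = (1 - r^i)/(1 - r^N)
= (1 - 0.7241^1)/(1 - 0.7241^8)
= 0.2984

0.2984


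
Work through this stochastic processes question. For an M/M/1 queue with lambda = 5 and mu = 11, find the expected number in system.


rho = 5/11 = 0.4545
L = rho/(1-rho)
= 0.4545/0.5455
= 0.8333

0.8333


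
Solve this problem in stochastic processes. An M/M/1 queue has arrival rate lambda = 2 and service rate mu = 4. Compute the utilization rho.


rho = lambda/mu
= 2/4
= 0.5000

0.5000


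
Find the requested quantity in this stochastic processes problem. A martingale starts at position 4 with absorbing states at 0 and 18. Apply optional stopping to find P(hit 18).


By optional stopping theorem: E(M at tau) = M(0) = 4
P(hit 18)*18 + P(hit 0)*0 = 4
P(hit 18) = (4 - 0)/(18 - 0) = 2/9 = 0.2222

0.2222


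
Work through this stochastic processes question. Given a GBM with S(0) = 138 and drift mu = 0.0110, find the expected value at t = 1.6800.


E[S(t)] = S(0) * exp(mu * t)
= 138 * exp(0.0110 * 1.6800)
= 138 * 1.0187
= 140.5740

140.5740


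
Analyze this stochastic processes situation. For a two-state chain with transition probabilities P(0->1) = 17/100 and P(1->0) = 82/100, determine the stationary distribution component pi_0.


Stationary distribution: pi_0 = p10/(p01+p10), pi_1 = p01/(p01+p10)
p01 = 0.1700, p10 = 0.8200
pi_0 = 0.8283

0.8283


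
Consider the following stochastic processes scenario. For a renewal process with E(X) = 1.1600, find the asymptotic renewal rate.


Long-run renewal rate = 1/E(X)
= 1/1.1600
= 0.8621

0.8621


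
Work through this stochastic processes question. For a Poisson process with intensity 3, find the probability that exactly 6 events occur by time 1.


P(N(t)=k) = (lambda*t)^k * exp(-lambda*t) / k!
lambda*t = 3
= 3^6 * exp(-3) / 6!
= 729 * 0.0498 / 720
= 0.0504

0.0504


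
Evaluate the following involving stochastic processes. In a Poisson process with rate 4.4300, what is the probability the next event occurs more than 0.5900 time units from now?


P(X > t) = exp(-lambda * t)
= exp(-4.4300 * 0.5900)
= exp(-2.6137) = 0.0733

0.0733


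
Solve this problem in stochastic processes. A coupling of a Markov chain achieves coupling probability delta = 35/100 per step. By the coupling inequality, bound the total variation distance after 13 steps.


TV distance bound <= (1-delta)^n
= (1 - 0.3500)^13
= 0.6500^13
= 0.0037

0.0037


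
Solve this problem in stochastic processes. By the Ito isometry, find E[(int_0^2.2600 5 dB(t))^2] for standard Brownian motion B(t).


By Ito isometry: E[(int f dB)^2] = int f^2 dt
= 5^2 * 2.2600
= 25 * 2.2600 = 56.5000

56.5000


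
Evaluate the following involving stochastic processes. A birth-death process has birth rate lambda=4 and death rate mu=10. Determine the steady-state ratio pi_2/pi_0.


For birth-death process, pi_n/pi_0 = (lambda/mu)^n
= (4/10)^2
= 0.1600

0.1600


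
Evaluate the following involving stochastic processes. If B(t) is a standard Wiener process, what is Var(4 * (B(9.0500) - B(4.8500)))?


Var(alpha*(B(t)-B(s))) = alpha^2 * (t-s)
= 4^2 * (9.0500 - 4.8500)
= 16 * 4.2000
= 67.2000

67.2000


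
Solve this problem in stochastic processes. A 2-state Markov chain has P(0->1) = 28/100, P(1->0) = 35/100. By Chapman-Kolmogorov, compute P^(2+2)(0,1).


P^4 = P^2 * P^2
Computing via matrix multiplication of the transition matrix.
Entry (0,1) of P^4 = 0.4361

0.4361


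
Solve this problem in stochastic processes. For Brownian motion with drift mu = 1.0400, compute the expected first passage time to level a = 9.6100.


Expected first passage time = a/mu
= 9.6100/1.0400
= 9.2404

9.2404


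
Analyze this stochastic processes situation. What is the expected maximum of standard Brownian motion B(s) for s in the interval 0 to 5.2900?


E(max B(s)) = sqrt(2t/pi)
= sqrt(2*5.2900/pi)
= sqrt(3.3677)
= 1.8351

1.8351


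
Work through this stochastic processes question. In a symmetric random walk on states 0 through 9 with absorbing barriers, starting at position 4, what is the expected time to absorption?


For symmetric RW on 0,...,N with absorbing barriers, E(i) = i*(N-i)
E(4) = 4 * 5 = 20

20


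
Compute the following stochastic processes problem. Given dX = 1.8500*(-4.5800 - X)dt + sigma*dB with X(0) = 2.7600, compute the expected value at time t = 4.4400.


E[X(t)] = mu + (X(0) - mu)*exp(-theta*t)
= -4.5800 + (2.7600 - -4.5800)*exp(-1.8500*4.4400)
= -4.5800 + 7.3400 * 2.7084e-04
= -4.5780

-4.5780
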